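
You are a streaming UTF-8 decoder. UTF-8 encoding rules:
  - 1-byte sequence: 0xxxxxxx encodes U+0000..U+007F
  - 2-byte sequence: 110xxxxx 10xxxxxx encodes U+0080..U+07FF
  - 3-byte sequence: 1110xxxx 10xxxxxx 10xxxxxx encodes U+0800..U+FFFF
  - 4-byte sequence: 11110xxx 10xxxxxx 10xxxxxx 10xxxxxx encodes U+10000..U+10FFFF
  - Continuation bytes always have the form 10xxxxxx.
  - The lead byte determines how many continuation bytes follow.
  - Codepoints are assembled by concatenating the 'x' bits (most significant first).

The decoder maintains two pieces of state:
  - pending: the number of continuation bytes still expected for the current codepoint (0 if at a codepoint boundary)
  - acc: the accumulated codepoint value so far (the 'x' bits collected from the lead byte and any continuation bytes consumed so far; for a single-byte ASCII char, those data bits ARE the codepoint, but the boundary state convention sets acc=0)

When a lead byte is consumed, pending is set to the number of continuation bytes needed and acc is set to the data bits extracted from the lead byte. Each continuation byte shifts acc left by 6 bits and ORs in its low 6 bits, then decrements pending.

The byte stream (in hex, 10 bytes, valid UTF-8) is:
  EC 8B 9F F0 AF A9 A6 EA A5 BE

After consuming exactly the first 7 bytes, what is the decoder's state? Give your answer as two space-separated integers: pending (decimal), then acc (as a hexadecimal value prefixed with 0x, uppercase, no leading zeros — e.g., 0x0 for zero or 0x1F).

Byte[0]=EC: 3-byte lead. pending=2, acc=0xC
Byte[1]=8B: continuation. acc=(acc<<6)|0x0B=0x30B, pending=1
Byte[2]=9F: continuation. acc=(acc<<6)|0x1F=0xC2DF, pending=0
Byte[3]=F0: 4-byte lead. pending=3, acc=0x0
Byte[4]=AF: continuation. acc=(acc<<6)|0x2F=0x2F, pending=2
Byte[5]=A9: continuation. acc=(acc<<6)|0x29=0xBE9, pending=1
Byte[6]=A6: continuation. acc=(acc<<6)|0x26=0x2FA66, pending=0

Answer: 0 0x2FA66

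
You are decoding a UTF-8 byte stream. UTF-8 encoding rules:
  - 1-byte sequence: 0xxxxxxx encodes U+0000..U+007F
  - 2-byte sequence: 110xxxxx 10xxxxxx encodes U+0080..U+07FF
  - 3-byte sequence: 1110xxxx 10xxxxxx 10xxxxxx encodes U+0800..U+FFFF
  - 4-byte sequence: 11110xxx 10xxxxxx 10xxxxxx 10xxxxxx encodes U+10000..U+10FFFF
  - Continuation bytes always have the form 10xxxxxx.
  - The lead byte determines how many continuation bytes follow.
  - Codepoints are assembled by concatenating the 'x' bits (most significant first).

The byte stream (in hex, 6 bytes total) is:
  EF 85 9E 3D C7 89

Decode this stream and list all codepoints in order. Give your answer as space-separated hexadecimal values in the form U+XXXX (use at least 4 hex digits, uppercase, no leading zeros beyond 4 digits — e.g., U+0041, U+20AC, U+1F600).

Byte[0]=EF: 3-byte lead, need 2 cont bytes. acc=0xF
Byte[1]=85: continuation. acc=(acc<<6)|0x05=0x3C5
Byte[2]=9E: continuation. acc=(acc<<6)|0x1E=0xF15E
Completed: cp=U+F15E (starts at byte 0)
Byte[3]=3D: 1-byte ASCII. cp=U+003D
Byte[4]=C7: 2-byte lead, need 1 cont bytes. acc=0x7
Byte[5]=89: continuation. acc=(acc<<6)|0x09=0x1C9
Completed: cp=U+01C9 (starts at byte 4)

Answer: U+F15E U+003D U+01C9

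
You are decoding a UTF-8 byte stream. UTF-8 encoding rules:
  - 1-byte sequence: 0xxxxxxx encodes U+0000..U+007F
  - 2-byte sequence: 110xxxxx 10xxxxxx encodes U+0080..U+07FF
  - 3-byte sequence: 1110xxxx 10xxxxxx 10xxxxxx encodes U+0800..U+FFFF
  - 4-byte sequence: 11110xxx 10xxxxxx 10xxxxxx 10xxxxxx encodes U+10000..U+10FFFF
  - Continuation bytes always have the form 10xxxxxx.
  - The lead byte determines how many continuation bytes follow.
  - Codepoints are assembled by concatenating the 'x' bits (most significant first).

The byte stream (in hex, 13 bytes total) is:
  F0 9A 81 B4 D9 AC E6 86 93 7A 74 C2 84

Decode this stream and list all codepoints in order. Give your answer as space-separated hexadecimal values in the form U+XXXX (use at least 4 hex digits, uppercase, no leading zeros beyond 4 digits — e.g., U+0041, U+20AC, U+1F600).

Byte[0]=F0: 4-byte lead, need 3 cont bytes. acc=0x0
Byte[1]=9A: continuation. acc=(acc<<6)|0x1A=0x1A
Byte[2]=81: continuation. acc=(acc<<6)|0x01=0x681
Byte[3]=B4: continuation. acc=(acc<<6)|0x34=0x1A074
Completed: cp=U+1A074 (starts at byte 0)
Byte[4]=D9: 2-byte lead, need 1 cont bytes. acc=0x19
Byte[5]=AC: continuation. acc=(acc<<6)|0x2C=0x66C
Completed: cp=U+066C (starts at byte 4)
Byte[6]=E6: 3-byte lead, need 2 cont bytes. acc=0x6
Byte[7]=86: continuation. acc=(acc<<6)|0x06=0x186
Byte[8]=93: continuation. acc=(acc<<6)|0x13=0x6193
Completed: cp=U+6193 (starts at byte 6)
Byte[9]=7A: 1-byte ASCII. cp=U+007A
Byte[10]=74: 1-byte ASCII. cp=U+0074
Byte[11]=C2: 2-byte lead, need 1 cont bytes. acc=0x2
Byte[12]=84: continuation. acc=(acc<<6)|0x04=0x84
Completed: cp=U+0084 (starts at byte 11)

Answer: U+1A074 U+066C U+6193 U+007A U+0074 U+0084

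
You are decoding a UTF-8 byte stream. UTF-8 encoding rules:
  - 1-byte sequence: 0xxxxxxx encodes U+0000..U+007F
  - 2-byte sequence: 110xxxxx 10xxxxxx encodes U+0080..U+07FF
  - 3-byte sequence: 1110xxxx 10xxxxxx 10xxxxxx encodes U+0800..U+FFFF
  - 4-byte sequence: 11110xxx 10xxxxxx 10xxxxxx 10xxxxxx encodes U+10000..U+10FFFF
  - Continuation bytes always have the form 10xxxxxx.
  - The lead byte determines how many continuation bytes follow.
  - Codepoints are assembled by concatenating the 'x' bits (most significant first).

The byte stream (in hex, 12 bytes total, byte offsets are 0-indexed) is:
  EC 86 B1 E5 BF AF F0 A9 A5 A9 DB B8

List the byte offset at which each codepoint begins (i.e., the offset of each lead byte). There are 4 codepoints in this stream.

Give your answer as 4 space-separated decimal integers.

Answer: 0 3 6 10

Derivation:
Byte[0]=EC: 3-byte lead, need 2 cont bytes. acc=0xC
Byte[1]=86: continuation. acc=(acc<<6)|0x06=0x306
Byte[2]=B1: continuation. acc=(acc<<6)|0x31=0xC1B1
Completed: cp=U+C1B1 (starts at byte 0)
Byte[3]=E5: 3-byte lead, need 2 cont bytes. acc=0x5
Byte[4]=BF: continuation. acc=(acc<<6)|0x3F=0x17F
Byte[5]=AF: continuation. acc=(acc<<6)|0x2F=0x5FEF
Completed: cp=U+5FEF (starts at byte 3)
Byte[6]=F0: 4-byte lead, need 3 cont bytes. acc=0x0
Byte[7]=A9: continuation. acc=(acc<<6)|0x29=0x29
Byte[8]=A5: continuation. acc=(acc<<6)|0x25=0xA65
Byte[9]=A9: continuation. acc=(acc<<6)|0x29=0x29969
Completed: cp=U+29969 (starts at byte 6)
Byte[10]=DB: 2-byte lead, need 1 cont bytes. acc=0x1B
Byte[11]=B8: continuation. acc=(acc<<6)|0x38=0x6F8
Completed: cp=U+06F8 (starts at byte 10)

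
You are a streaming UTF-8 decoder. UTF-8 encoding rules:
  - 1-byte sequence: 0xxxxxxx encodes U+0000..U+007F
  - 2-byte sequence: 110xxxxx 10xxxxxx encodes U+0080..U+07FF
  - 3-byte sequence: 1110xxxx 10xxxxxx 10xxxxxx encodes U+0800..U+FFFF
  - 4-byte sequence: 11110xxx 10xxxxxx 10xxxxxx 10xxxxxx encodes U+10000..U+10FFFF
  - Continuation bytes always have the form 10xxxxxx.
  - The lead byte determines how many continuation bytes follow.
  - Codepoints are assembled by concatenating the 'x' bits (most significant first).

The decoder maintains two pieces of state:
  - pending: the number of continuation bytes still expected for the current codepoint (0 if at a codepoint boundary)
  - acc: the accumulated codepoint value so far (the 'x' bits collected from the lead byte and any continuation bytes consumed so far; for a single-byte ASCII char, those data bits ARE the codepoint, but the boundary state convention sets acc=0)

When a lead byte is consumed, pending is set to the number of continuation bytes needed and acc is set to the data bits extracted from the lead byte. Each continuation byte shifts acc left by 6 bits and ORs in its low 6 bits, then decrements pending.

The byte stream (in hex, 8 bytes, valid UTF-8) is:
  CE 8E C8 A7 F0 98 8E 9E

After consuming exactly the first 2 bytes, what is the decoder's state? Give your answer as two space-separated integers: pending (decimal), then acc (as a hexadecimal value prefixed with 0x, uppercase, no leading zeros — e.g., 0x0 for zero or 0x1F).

Answer: 0 0x38E

Derivation:
Byte[0]=CE: 2-byte lead. pending=1, acc=0xE
Byte[1]=8E: continuation. acc=(acc<<6)|0x0E=0x38E, pending=0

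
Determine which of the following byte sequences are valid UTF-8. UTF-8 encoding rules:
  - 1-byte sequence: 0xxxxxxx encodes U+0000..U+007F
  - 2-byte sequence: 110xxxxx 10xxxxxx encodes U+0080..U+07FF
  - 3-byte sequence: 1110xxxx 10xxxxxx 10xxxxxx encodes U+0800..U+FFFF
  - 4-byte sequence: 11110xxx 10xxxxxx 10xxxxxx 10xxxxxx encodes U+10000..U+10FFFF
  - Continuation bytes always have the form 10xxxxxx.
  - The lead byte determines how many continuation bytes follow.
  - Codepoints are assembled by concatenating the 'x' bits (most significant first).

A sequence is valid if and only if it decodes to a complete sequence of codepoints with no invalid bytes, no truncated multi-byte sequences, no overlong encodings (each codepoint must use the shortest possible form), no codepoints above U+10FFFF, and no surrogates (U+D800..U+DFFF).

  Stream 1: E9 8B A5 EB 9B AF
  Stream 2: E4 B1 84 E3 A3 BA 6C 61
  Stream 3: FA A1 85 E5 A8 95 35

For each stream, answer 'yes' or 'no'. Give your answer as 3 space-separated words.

Stream 1: decodes cleanly. VALID
Stream 2: decodes cleanly. VALID
Stream 3: error at byte offset 0. INVALID

Answer: yes yes no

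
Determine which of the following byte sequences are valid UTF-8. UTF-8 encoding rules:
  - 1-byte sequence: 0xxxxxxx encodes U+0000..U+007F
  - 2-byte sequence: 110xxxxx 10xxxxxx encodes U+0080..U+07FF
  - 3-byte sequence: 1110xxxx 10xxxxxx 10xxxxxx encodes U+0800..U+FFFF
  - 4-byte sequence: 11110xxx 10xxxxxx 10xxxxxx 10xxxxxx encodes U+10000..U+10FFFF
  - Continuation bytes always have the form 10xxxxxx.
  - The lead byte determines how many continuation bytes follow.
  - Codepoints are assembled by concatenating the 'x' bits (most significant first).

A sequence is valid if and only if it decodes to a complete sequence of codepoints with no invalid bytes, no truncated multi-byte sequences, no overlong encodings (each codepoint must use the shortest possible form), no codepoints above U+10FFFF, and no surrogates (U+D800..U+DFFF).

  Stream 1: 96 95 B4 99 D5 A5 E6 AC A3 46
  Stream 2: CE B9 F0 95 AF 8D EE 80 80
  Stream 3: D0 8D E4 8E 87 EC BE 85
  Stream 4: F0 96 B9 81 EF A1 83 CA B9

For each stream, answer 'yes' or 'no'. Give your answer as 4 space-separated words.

Answer: no yes yes yes

Derivation:
Stream 1: error at byte offset 0. INVALID
Stream 2: decodes cleanly. VALID
Stream 3: decodes cleanly. VALID
Stream 4: decodes cleanly. VALID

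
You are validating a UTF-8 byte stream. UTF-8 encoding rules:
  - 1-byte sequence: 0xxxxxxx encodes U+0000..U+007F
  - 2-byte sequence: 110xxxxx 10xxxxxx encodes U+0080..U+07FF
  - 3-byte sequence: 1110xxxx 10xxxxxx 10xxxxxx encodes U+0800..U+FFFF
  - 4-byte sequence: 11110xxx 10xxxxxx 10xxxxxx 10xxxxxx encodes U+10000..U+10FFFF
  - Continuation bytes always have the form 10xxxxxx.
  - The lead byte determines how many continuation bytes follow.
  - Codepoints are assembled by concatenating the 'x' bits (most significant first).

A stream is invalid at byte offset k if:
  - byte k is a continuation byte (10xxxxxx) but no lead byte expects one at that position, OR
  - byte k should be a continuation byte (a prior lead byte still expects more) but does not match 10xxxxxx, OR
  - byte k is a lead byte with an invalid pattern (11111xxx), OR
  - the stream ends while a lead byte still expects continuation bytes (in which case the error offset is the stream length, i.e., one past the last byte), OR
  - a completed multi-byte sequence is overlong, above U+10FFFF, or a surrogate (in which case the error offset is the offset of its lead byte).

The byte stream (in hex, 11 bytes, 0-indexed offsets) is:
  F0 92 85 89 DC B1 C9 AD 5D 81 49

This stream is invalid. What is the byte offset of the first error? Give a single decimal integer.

Byte[0]=F0: 4-byte lead, need 3 cont bytes. acc=0x0
Byte[1]=92: continuation. acc=(acc<<6)|0x12=0x12
Byte[2]=85: continuation. acc=(acc<<6)|0x05=0x485
Byte[3]=89: continuation. acc=(acc<<6)|0x09=0x12149
Completed: cp=U+12149 (starts at byte 0)
Byte[4]=DC: 2-byte lead, need 1 cont bytes. acc=0x1C
Byte[5]=B1: continuation. acc=(acc<<6)|0x31=0x731
Completed: cp=U+0731 (starts at byte 4)
Byte[6]=C9: 2-byte lead, need 1 cont bytes. acc=0x9
Byte[7]=AD: continuation. acc=(acc<<6)|0x2D=0x26D
Completed: cp=U+026D (starts at byte 6)
Byte[8]=5D: 1-byte ASCII. cp=U+005D
Byte[9]=81: INVALID lead byte (not 0xxx/110x/1110/11110)

Answer: 9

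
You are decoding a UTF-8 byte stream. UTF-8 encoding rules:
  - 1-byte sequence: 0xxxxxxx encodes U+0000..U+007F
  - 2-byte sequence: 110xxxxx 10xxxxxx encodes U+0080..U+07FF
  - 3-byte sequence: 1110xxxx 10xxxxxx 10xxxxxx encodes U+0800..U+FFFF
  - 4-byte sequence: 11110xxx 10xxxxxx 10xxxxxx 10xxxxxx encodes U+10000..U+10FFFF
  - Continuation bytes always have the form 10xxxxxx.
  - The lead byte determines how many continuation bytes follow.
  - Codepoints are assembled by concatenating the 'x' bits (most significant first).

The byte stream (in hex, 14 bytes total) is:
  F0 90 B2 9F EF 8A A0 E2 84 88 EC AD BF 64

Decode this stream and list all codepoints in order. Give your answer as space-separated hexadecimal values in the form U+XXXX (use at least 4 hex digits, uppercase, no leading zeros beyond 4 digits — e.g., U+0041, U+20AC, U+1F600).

Byte[0]=F0: 4-byte lead, need 3 cont bytes. acc=0x0
Byte[1]=90: continuation. acc=(acc<<6)|0x10=0x10
Byte[2]=B2: continuation. acc=(acc<<6)|0x32=0x432
Byte[3]=9F: continuation. acc=(acc<<6)|0x1F=0x10C9F
Completed: cp=U+10C9F (starts at byte 0)
Byte[4]=EF: 3-byte lead, need 2 cont bytes. acc=0xF
Byte[5]=8A: continuation. acc=(acc<<6)|0x0A=0x3CA
Byte[6]=A0: continuation. acc=(acc<<6)|0x20=0xF2A0
Completed: cp=U+F2A0 (starts at byte 4)
Byte[7]=E2: 3-byte lead, need 2 cont bytes. acc=0x2
Byte[8]=84: continuation. acc=(acc<<6)|0x04=0x84
Byte[9]=88: continuation. acc=(acc<<6)|0x08=0x2108
Completed: cp=U+2108 (starts at byte 7)
Byte[10]=EC: 3-byte lead, need 2 cont bytes. acc=0xC
Byte[11]=AD: continuation. acc=(acc<<6)|0x2D=0x32D
Byte[12]=BF: continuation. acc=(acc<<6)|0x3F=0xCB7F
Completed: cp=U+CB7F (starts at byte 10)
Byte[13]=64: 1-byte ASCII. cp=U+0064

Answer: U+10C9F U+F2A0 U+2108 U+CB7F U+0064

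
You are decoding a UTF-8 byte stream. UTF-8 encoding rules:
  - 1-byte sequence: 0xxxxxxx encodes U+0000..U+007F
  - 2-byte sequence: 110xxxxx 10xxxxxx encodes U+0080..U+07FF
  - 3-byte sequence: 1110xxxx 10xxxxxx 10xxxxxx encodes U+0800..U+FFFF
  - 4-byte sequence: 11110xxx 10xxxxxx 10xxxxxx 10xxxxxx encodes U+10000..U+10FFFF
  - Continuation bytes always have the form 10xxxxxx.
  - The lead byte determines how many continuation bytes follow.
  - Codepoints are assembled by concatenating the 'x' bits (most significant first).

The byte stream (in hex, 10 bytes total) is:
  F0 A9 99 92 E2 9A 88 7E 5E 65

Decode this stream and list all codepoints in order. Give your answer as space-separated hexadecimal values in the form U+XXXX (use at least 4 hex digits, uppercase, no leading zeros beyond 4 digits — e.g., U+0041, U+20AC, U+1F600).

Byte[0]=F0: 4-byte lead, need 3 cont bytes. acc=0x0
Byte[1]=A9: continuation. acc=(acc<<6)|0x29=0x29
Byte[2]=99: continuation. acc=(acc<<6)|0x19=0xA59
Byte[3]=92: continuation. acc=(acc<<6)|0x12=0x29652
Completed: cp=U+29652 (starts at byte 0)
Byte[4]=E2: 3-byte lead, need 2 cont bytes. acc=0x2
Byte[5]=9A: continuation. acc=(acc<<6)|0x1A=0x9A
Byte[6]=88: continuation. acc=(acc<<6)|0x08=0x2688
Completed: cp=U+2688 (starts at byte 4)
Byte[7]=7E: 1-byte ASCII. cp=U+007E
Byte[8]=5E: 1-byte ASCII. cp=U+005E
Byte[9]=65: 1-byte ASCII. cp=U+0065

Answer: U+29652 U+2688 U+007E U+005E U+0065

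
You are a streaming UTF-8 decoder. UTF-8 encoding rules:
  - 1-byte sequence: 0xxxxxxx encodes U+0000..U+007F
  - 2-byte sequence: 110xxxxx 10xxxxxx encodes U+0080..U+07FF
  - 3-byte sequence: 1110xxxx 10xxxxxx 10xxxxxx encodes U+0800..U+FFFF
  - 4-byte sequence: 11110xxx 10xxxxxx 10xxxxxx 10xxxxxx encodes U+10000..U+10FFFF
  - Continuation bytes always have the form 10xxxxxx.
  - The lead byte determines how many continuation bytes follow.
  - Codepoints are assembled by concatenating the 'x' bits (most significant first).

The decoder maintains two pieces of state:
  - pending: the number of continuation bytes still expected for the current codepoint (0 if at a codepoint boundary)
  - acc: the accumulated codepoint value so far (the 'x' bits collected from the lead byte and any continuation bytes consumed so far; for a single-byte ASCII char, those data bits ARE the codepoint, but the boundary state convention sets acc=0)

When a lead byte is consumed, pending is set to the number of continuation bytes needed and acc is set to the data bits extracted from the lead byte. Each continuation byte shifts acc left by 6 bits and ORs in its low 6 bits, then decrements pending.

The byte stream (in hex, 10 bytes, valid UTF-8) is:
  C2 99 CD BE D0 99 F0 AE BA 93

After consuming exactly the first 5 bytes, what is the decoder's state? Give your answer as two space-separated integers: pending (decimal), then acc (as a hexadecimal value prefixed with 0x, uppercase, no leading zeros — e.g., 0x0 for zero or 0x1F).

Answer: 1 0x10

Derivation:
Byte[0]=C2: 2-byte lead. pending=1, acc=0x2
Byte[1]=99: continuation. acc=(acc<<6)|0x19=0x99, pending=0
Byte[2]=CD: 2-byte lead. pending=1, acc=0xD
Byte[3]=BE: continuation. acc=(acc<<6)|0x3E=0x37E, pending=0
Byte[4]=D0: 2-byte lead. pending=1, acc=0x10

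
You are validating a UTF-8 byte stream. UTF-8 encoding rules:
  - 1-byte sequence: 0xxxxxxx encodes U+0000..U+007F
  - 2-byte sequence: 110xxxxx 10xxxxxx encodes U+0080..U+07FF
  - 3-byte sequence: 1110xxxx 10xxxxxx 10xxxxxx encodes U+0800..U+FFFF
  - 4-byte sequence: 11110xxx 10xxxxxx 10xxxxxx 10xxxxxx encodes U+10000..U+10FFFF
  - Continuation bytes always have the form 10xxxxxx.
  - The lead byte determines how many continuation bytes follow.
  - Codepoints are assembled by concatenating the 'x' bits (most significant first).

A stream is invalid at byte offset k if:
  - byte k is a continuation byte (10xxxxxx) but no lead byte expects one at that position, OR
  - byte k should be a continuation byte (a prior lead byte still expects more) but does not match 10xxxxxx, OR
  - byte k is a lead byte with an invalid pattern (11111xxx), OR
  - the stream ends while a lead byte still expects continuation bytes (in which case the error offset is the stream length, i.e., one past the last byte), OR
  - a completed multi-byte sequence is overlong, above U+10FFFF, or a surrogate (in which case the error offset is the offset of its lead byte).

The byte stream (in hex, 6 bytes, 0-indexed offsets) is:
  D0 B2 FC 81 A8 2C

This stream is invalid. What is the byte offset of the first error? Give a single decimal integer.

Byte[0]=D0: 2-byte lead, need 1 cont bytes. acc=0x10
Byte[1]=B2: continuation. acc=(acc<<6)|0x32=0x432
Completed: cp=U+0432 (starts at byte 0)
Byte[2]=FC: INVALID lead byte (not 0xxx/110x/1110/11110)

Answer: 2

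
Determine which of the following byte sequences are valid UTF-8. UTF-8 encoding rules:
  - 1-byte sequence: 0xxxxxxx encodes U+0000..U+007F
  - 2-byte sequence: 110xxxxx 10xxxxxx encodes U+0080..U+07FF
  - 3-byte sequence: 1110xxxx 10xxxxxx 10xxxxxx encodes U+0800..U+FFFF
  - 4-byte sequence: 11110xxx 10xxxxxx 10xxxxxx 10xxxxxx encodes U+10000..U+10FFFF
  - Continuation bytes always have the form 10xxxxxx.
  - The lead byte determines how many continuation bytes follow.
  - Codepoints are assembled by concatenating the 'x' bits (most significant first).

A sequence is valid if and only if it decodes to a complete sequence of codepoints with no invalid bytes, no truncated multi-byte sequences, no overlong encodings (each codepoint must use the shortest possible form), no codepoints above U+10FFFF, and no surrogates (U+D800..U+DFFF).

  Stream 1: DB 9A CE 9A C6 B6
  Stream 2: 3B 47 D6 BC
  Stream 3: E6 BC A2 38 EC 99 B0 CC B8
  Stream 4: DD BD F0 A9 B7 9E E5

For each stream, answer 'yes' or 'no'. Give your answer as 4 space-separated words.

Stream 1: decodes cleanly. VALID
Stream 2: decodes cleanly. VALID
Stream 3: decodes cleanly. VALID
Stream 4: error at byte offset 7. INVALID

Answer: yes yes yes no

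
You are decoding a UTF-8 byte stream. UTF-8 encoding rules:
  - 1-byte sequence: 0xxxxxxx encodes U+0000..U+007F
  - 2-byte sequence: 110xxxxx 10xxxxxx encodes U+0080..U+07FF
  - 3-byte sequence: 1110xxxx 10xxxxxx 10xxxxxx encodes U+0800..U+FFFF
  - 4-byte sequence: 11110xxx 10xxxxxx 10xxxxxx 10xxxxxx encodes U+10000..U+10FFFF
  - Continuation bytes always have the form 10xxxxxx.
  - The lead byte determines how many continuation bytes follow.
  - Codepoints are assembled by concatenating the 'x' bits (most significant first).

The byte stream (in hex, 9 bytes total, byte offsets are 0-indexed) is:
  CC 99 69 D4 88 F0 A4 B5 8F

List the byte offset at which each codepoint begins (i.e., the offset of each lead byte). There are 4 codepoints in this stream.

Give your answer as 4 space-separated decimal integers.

Answer: 0 2 3 5

Derivation:
Byte[0]=CC: 2-byte lead, need 1 cont bytes. acc=0xC
Byte[1]=99: continuation. acc=(acc<<6)|0x19=0x319
Completed: cp=U+0319 (starts at byte 0)
Byte[2]=69: 1-byte ASCII. cp=U+0069
Byte[3]=D4: 2-byte lead, need 1 cont bytes. acc=0x14
Byte[4]=88: continuation. acc=(acc<<6)|0x08=0x508
Completed: cp=U+0508 (starts at byte 3)
Byte[5]=F0: 4-byte lead, need 3 cont bytes. acc=0x0
Byte[6]=A4: continuation. acc=(acc<<6)|0x24=0x24
Byte[7]=B5: continuation. acc=(acc<<6)|0x35=0x935
Byte[8]=8F: continuation. acc=(acc<<6)|0x0F=0x24D4F
Completed: cp=U+24D4F (starts at byte 5)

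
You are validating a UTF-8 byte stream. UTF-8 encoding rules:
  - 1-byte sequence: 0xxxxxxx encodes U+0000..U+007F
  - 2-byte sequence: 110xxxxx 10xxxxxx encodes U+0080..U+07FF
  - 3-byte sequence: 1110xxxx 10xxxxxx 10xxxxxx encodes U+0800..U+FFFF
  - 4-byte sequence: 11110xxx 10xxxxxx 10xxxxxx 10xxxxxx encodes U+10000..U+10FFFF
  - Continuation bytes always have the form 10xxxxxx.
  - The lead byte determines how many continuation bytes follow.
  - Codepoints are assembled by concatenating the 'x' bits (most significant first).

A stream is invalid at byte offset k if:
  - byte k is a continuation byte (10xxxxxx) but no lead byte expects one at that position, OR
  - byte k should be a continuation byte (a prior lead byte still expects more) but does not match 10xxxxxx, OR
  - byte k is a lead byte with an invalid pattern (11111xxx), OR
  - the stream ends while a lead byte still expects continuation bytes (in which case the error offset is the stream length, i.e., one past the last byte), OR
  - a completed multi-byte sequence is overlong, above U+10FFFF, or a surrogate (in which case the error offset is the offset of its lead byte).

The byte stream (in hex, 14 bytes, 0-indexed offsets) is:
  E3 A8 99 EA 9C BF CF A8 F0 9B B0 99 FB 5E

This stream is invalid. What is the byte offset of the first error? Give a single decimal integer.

Byte[0]=E3: 3-byte lead, need 2 cont bytes. acc=0x3
Byte[1]=A8: continuation. acc=(acc<<6)|0x28=0xE8
Byte[2]=99: continuation. acc=(acc<<6)|0x19=0x3A19
Completed: cp=U+3A19 (starts at byte 0)
Byte[3]=EA: 3-byte lead, need 2 cont bytes. acc=0xA
Byte[4]=9C: continuation. acc=(acc<<6)|0x1C=0x29C
Byte[5]=BF: continuation. acc=(acc<<6)|0x3F=0xA73F
Completed: cp=U+A73F (starts at byte 3)
Byte[6]=CF: 2-byte lead, need 1 cont bytes. acc=0xF
Byte[7]=A8: continuation. acc=(acc<<6)|0x28=0x3E8
Completed: cp=U+03E8 (starts at byte 6)
Byte[8]=F0: 4-byte lead, need 3 cont bytes. acc=0x0
Byte[9]=9B: continuation. acc=(acc<<6)|0x1B=0x1B
Byte[10]=B0: continuation. acc=(acc<<6)|0x30=0x6F0
Byte[11]=99: continuation. acc=(acc<<6)|0x19=0x1BC19
Completed: cp=U+1BC19 (starts at byte 8)
Byte[12]=FB: INVALID lead byte (not 0xxx/110x/1110/11110)

Answer: 12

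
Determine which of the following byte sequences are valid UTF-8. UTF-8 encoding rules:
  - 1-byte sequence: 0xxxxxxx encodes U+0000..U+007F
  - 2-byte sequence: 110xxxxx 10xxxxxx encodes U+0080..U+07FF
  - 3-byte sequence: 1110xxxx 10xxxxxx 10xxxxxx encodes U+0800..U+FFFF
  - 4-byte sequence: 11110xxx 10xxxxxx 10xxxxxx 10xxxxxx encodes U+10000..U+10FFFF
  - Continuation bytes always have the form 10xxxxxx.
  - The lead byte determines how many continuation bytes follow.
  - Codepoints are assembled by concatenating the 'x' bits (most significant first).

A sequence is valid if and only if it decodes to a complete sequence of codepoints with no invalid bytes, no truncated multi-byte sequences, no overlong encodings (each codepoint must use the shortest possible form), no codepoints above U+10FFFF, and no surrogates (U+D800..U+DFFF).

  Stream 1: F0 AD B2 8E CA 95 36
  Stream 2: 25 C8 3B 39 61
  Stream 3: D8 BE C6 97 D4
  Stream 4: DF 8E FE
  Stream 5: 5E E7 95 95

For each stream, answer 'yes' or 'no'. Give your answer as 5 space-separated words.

Answer: yes no no no yes

Derivation:
Stream 1: decodes cleanly. VALID
Stream 2: error at byte offset 2. INVALID
Stream 3: error at byte offset 5. INVALID
Stream 4: error at byte offset 2. INVALID
Stream 5: decodes cleanly. VALID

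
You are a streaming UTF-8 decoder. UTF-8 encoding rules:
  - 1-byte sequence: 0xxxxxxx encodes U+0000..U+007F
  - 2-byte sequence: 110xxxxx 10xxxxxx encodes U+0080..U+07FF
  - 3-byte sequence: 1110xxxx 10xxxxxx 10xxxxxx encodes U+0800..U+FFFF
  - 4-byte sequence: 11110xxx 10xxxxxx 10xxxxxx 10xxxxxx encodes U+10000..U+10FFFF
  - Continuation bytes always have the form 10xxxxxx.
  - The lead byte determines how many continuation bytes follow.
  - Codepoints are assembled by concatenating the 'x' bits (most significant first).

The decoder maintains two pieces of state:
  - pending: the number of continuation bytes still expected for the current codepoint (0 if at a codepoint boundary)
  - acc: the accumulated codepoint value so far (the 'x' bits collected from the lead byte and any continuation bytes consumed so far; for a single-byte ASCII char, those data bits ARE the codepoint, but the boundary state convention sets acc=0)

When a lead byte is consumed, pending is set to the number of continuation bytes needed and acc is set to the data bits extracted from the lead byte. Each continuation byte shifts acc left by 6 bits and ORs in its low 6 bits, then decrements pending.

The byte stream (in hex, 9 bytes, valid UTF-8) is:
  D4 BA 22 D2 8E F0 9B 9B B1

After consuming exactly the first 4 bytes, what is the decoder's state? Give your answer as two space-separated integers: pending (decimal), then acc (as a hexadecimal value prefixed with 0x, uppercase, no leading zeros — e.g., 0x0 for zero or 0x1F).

Answer: 1 0x12

Derivation:
Byte[0]=D4: 2-byte lead. pending=1, acc=0x14
Byte[1]=BA: continuation. acc=(acc<<6)|0x3A=0x53A, pending=0
Byte[2]=22: 1-byte. pending=0, acc=0x0
Byte[3]=D2: 2-byte lead. pending=1, acc=0x12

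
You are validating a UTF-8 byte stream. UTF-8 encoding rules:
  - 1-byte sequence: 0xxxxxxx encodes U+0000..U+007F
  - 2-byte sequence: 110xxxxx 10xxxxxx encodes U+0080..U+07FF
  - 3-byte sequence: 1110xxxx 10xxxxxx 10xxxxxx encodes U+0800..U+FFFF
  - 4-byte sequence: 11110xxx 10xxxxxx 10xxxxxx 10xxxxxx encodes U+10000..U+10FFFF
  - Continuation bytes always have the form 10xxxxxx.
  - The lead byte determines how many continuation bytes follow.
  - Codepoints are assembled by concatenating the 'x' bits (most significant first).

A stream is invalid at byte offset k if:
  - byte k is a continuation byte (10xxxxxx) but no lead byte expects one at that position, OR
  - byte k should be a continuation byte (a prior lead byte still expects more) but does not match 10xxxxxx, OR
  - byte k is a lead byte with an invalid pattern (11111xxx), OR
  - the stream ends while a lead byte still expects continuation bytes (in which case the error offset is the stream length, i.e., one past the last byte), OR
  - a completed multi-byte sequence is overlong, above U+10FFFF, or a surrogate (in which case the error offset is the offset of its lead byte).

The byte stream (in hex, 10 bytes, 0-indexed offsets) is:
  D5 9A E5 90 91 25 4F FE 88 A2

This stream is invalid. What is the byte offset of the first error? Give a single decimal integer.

Answer: 7

Derivation:
Byte[0]=D5: 2-byte lead, need 1 cont bytes. acc=0x15
Byte[1]=9A: continuation. acc=(acc<<6)|0x1A=0x55A
Completed: cp=U+055A (starts at byte 0)
Byte[2]=E5: 3-byte lead, need 2 cont bytes. acc=0x5
Byte[3]=90: continuation. acc=(acc<<6)|0x10=0x150
Byte[4]=91: continuation. acc=(acc<<6)|0x11=0x5411
Completed: cp=U+5411 (starts at byte 2)
Byte[5]=25: 1-byte ASCII. cp=U+0025
Byte[6]=4F: 1-byte ASCII. cp=U+004F
Byte[7]=FE: INVALID lead byte (not 0xxx/110x/1110/11110)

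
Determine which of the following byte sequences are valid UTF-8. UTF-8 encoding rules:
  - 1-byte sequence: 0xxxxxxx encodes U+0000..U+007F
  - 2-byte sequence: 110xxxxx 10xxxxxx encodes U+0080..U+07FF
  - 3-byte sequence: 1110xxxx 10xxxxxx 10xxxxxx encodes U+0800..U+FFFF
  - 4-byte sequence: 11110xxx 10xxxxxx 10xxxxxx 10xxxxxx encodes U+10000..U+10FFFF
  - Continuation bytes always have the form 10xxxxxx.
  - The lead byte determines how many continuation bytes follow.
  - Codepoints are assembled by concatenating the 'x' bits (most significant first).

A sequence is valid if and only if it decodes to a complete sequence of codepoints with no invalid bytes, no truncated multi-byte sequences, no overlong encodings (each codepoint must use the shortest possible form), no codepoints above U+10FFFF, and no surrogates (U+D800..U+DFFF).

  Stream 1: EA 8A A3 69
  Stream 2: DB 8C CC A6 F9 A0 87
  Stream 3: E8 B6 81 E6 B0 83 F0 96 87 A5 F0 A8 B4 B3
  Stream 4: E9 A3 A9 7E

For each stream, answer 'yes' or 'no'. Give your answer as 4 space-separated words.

Stream 1: decodes cleanly. VALID
Stream 2: error at byte offset 4. INVALID
Stream 3: decodes cleanly. VALID
Stream 4: decodes cleanly. VALID

Answer: yes no yes yes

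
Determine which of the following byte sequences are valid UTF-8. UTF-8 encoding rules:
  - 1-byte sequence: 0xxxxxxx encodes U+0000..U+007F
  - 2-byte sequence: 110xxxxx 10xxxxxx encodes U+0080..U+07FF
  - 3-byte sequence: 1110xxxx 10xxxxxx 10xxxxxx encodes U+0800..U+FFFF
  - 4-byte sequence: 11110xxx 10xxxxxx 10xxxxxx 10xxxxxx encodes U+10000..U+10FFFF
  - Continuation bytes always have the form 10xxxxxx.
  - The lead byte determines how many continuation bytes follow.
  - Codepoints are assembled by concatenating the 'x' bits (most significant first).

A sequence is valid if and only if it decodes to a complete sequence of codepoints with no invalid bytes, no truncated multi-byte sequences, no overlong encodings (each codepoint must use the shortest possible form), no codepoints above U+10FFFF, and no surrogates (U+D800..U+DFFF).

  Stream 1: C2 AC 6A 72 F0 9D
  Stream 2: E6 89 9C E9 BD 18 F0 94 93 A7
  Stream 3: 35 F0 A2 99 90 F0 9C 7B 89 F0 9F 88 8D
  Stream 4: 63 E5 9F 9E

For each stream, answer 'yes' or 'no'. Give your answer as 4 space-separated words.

Stream 1: error at byte offset 6. INVALID
Stream 2: error at byte offset 5. INVALID
Stream 3: error at byte offset 7. INVALID
Stream 4: decodes cleanly. VALID

Answer: no no no yes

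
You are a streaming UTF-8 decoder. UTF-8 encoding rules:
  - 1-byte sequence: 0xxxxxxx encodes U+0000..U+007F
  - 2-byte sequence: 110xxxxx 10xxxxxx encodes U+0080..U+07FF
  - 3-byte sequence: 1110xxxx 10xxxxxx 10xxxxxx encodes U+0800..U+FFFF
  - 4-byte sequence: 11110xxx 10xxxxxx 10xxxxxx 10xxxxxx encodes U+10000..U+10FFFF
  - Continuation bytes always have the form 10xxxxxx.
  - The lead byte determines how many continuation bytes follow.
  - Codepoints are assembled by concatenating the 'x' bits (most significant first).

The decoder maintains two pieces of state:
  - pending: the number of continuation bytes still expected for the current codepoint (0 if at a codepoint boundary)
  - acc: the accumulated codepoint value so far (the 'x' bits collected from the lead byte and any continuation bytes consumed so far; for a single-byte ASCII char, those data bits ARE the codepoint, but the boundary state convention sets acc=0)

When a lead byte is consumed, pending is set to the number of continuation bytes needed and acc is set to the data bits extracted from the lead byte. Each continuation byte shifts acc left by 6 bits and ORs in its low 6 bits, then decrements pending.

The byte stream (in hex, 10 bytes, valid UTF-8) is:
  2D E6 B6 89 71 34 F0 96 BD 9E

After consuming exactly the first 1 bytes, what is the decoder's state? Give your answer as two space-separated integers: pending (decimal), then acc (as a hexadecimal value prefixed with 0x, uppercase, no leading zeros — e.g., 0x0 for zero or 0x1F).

Byte[0]=2D: 1-byte. pending=0, acc=0x0

Answer: 0 0x0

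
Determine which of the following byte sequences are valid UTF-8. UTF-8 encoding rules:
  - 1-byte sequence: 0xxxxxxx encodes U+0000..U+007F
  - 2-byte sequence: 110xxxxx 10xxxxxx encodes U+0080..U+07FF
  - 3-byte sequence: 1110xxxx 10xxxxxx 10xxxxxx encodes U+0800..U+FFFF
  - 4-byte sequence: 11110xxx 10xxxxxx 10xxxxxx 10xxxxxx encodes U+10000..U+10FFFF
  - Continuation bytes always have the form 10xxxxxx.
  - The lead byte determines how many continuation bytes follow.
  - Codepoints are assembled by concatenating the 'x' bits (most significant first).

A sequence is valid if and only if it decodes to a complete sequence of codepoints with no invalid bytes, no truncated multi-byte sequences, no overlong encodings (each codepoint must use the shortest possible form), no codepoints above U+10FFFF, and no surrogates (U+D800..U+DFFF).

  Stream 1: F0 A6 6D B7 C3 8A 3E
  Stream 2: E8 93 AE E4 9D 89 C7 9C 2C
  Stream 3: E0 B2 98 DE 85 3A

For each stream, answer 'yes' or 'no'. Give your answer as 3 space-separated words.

Answer: no yes yes

Derivation:
Stream 1: error at byte offset 2. INVALID
Stream 2: decodes cleanly. VALID
Stream 3: decodes cleanly. VALID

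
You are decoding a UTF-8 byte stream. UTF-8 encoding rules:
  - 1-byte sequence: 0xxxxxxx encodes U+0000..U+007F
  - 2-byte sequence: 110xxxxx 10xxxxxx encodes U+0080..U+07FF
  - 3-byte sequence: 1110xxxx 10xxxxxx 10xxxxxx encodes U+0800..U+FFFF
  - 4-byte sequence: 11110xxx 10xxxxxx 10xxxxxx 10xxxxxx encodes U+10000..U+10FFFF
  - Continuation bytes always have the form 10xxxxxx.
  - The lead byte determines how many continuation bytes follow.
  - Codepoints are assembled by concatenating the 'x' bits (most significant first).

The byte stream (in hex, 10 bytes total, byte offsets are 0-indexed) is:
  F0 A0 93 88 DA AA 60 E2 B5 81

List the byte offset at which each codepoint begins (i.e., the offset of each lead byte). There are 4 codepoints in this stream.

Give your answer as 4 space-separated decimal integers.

Answer: 0 4 6 7

Derivation:
Byte[0]=F0: 4-byte lead, need 3 cont bytes. acc=0x0
Byte[1]=A0: continuation. acc=(acc<<6)|0x20=0x20
Byte[2]=93: continuation. acc=(acc<<6)|0x13=0x813
Byte[3]=88: continuation. acc=(acc<<6)|0x08=0x204C8
Completed: cp=U+204C8 (starts at byte 0)
Byte[4]=DA: 2-byte lead, need 1 cont bytes. acc=0x1A
Byte[5]=AA: continuation. acc=(acc<<6)|0x2A=0x6AA
Completed: cp=U+06AA (starts at byte 4)
Byte[6]=60: 1-byte ASCII. cp=U+0060
Byte[7]=E2: 3-byte lead, need 2 cont bytes. acc=0x2
Byte[8]=B5: continuation. acc=(acc<<6)|0x35=0xB5
Byte[9]=81: continuation. acc=(acc<<6)|0x01=0x2D41
Completed: cp=U+2D41 (starts at byte 7)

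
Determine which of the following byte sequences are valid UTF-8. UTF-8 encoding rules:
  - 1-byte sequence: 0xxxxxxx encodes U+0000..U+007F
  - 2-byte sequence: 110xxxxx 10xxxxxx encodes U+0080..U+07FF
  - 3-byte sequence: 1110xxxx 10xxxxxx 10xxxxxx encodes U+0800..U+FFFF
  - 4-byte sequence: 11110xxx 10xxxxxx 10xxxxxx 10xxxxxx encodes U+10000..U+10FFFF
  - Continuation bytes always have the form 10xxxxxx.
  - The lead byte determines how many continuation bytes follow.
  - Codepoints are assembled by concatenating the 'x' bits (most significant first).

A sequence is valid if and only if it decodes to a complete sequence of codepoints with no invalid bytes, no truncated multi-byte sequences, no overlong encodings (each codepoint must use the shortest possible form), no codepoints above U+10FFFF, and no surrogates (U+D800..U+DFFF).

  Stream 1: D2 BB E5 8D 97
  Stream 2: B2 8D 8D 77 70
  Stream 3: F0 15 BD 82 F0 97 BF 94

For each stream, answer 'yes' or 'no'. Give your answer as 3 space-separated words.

Stream 1: decodes cleanly. VALID
Stream 2: error at byte offset 0. INVALID
Stream 3: error at byte offset 1. INVALID

Answer: yes no no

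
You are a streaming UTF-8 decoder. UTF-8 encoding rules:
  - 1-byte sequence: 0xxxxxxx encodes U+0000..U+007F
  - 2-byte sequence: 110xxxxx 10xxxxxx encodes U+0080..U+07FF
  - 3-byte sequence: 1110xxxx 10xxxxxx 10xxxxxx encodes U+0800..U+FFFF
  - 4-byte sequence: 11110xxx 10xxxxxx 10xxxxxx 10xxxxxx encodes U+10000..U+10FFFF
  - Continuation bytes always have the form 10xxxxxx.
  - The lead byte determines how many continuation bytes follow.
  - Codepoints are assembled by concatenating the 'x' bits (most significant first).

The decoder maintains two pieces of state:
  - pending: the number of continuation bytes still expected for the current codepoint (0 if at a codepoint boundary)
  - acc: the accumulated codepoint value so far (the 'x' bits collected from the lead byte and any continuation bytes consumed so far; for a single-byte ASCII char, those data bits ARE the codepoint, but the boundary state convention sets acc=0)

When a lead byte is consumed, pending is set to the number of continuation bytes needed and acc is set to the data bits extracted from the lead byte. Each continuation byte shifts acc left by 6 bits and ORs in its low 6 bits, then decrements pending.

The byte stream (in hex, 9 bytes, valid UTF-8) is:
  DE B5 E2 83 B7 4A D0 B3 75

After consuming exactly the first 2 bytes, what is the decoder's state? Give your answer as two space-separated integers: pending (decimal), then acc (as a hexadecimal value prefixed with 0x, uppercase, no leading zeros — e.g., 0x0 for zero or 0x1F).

Answer: 0 0x7B5

Derivation:
Byte[0]=DE: 2-byte lead. pending=1, acc=0x1E
Byte[1]=B5: continuation. acc=(acc<<6)|0x35=0x7B5, pending=0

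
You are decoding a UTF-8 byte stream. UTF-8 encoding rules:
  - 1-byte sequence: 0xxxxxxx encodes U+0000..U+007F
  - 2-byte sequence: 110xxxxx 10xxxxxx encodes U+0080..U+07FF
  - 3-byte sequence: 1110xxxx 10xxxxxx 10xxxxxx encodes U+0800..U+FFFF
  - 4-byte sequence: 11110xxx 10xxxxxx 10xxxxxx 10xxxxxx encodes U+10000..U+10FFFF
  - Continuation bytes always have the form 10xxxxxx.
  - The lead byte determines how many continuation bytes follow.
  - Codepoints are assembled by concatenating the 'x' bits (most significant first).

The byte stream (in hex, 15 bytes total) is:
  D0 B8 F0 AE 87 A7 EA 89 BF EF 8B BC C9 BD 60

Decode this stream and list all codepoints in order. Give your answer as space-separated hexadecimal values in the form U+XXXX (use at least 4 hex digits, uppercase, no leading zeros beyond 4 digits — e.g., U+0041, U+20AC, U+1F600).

Answer: U+0438 U+2E1E7 U+A27F U+F2FC U+027D U+0060

Derivation:
Byte[0]=D0: 2-byte lead, need 1 cont bytes. acc=0x10
Byte[1]=B8: continuation. acc=(acc<<6)|0x38=0x438
Completed: cp=U+0438 (starts at byte 0)
Byte[2]=F0: 4-byte lead, need 3 cont bytes. acc=0x0
Byte[3]=AE: continuation. acc=(acc<<6)|0x2E=0x2E
Byte[4]=87: continuation. acc=(acc<<6)|0x07=0xB87
Byte[5]=A7: continuation. acc=(acc<<6)|0x27=0x2E1E7
Completed: cp=U+2E1E7 (starts at byte 2)
Byte[6]=EA: 3-byte lead, need 2 cont bytes. acc=0xA
Byte[7]=89: continuation. acc=(acc<<6)|0x09=0x289
Byte[8]=BF: continuation. acc=(acc<<6)|0x3F=0xA27F
Completed: cp=U+A27F (starts at byte 6)
Byte[9]=EF: 3-byte lead, need 2 cont bytes. acc=0xF
Byte[10]=8B: continuation. acc=(acc<<6)|0x0B=0x3CB
Byte[11]=BC: continuation. acc=(acc<<6)|0x3C=0xF2FC
Completed: cp=U+F2FC (starts at byte 9)
Byte[12]=C9: 2-byte lead, need 1 cont bytes. acc=0x9
Byte[13]=BD: continuation. acc=(acc<<6)|0x3D=0x27D
Completed: cp=U+027D (starts at byte 12)
Byte[14]=60: 1-byte ASCII. cp=U+0060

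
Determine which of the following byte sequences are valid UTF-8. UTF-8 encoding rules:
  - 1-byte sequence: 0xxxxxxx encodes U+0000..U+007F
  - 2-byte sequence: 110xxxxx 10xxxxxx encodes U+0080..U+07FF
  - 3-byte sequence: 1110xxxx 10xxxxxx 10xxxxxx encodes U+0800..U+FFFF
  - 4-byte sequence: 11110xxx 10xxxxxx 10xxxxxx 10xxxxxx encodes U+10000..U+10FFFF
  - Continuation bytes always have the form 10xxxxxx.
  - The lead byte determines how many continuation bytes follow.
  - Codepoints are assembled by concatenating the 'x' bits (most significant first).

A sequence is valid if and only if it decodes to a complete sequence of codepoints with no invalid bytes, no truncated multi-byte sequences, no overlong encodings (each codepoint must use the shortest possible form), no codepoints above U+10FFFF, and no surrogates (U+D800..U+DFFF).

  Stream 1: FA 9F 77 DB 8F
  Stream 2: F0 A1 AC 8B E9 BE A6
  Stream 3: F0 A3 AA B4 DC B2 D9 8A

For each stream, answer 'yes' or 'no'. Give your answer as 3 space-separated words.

Answer: no yes yes

Derivation:
Stream 1: error at byte offset 0. INVALID
Stream 2: decodes cleanly. VALID
Stream 3: decodes cleanly. VALID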